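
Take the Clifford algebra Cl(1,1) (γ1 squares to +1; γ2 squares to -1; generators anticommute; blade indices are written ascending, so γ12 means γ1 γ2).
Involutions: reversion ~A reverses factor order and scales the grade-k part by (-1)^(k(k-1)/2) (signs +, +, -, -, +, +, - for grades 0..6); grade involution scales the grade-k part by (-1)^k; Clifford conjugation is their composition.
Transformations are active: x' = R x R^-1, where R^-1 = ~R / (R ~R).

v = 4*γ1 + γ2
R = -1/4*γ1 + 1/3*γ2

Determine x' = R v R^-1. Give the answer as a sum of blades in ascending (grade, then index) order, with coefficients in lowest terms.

~R = -1/4*γ1 + 1/3*γ2, and R ~R = -7/144, so R^-1 = ~R / (-7/144).
R v = -4/3 - 19/12*γ12
Answer: -124/7*γ1 + 121/7*γ2


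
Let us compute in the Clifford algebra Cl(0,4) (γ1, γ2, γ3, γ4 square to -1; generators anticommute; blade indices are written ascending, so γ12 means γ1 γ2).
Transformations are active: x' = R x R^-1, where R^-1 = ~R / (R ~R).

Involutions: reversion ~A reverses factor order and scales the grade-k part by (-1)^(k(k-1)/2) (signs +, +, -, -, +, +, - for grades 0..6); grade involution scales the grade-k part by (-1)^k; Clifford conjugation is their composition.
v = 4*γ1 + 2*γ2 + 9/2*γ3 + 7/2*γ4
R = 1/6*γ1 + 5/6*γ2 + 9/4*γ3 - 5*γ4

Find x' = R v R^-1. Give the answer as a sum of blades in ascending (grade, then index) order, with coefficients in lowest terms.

~R = 1/6*γ1 + 5/6*γ2 + 9/4*γ3 - 5*γ4, and R ~R = -4433/144, so R^-1 = ~R / (-4433/144).
R v = 121/24 - 3*γ12 - 33/4*γ13 + 247/12*γ14 - 3/4*γ23 + 155/12*γ24 + 243/8*γ34
Answer: -1634/403*γ1 - 916/403*γ2 - 4221/806*γ3 - 1501/806*γ4


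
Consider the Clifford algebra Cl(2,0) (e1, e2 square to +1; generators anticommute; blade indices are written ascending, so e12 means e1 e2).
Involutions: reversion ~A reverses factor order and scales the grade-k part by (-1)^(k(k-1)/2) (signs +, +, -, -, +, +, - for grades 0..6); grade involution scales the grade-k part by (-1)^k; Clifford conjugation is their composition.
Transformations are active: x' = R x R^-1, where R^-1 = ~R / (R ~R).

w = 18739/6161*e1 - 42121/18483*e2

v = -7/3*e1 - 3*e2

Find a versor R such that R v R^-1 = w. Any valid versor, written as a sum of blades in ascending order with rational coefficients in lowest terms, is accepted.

The midline construction: v and w both square to 130/9, so reflecting in their sum 13090/18483*e1 - 97570/18483*e2 exchanges them.
Answer: 13090/18483*e1 - 97570/18483*e2


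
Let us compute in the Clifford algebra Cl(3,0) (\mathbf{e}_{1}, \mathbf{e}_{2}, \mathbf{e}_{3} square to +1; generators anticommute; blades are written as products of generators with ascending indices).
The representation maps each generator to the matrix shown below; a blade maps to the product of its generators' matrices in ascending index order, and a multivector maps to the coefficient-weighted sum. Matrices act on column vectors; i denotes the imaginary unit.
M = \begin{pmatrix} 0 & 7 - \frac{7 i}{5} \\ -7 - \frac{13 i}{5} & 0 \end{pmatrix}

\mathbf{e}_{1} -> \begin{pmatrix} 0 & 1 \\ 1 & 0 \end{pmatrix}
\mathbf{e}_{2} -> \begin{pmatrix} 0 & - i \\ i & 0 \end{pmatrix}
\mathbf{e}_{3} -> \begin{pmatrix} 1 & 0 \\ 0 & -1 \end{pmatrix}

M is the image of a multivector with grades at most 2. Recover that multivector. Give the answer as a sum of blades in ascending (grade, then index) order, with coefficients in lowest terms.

Method: 1, rho(e_{1}), rho(e_{2}), rho(e_{3}) form a trace-orthogonal basis of the 2x2 complex matrices (tr(X Y) = 2 if X = Y, else 0), so M = m0*1 + m1*rho(e_{1}) + m2*rho(e_{2}) + m3*rho(e_{3}) with m0 = tr(M)/2 = 0, m1 = tr(M rho(e_{1}))/2 = - 2 i, m2 = tr(M rho(e_{2}))/2 = - \frac{3}{5} + 7 i, m3 = tr(M rho(e_{3}))/2 = 0.
Multiplying table entries, the bivector images are rho(e_{1} e_{2}) = i*rho(e_{3}), rho(e_{1} e_{3}) = -i*rho(e_{2}), rho(e_{2} e_{3}) = i*rho(e_{1}); with real blade coefficients the real parts of m0..m3 are the coefficients of 1, e_{1}, e_{2}, e_{3} and the imaginary parts give the bivectors (e_{2} e_{3}: Im m1, e_{1} e_{3}: -Im m2, e_{1} e_{2}: Im m3).
Answer: -\frac{3}{5} e_{2} - 7 e_{1} e_{3} - 2 e_{2} e_{3}


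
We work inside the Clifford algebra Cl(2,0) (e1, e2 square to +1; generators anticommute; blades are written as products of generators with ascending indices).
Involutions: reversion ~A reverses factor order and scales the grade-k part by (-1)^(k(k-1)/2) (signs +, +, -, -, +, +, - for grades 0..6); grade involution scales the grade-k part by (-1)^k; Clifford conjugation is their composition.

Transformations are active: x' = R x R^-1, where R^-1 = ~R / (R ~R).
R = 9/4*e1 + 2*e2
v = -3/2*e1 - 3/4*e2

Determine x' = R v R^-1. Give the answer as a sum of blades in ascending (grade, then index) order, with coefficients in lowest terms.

~R = 9/4*e1 + 2*e2, and R ~R = 145/16, so R^-1 = ~R / (145/16).
R v = -39/8 + 21/16*e1 e2
Answer: -267/290*e1 - 813/580*e2


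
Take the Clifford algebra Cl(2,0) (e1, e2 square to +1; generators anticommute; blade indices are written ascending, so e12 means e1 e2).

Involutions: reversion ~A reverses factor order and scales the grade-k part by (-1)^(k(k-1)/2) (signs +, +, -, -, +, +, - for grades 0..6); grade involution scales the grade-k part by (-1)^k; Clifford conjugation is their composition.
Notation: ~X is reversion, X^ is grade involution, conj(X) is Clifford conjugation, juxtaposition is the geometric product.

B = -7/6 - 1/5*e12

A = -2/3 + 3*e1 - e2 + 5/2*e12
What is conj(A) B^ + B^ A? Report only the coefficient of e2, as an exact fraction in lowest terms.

first term: 5/18 + 37/10*e1 - 17/30*e2 + 61/20*e12
second term: 23/18 - 33/10*e1 + 53/30*e2 - 167/60*e12
Answer: 6/5


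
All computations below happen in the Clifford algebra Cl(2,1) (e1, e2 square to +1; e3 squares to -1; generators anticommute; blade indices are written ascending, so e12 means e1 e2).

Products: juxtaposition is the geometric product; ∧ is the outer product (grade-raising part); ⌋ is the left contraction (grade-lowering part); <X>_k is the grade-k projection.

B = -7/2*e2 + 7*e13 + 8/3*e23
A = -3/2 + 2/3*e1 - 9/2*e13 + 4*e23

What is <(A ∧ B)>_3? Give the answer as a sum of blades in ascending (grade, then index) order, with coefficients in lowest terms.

step 1: 21/4*e2 - 7/3*e12 - 21/2*e13 - 4*e23 - 503/36*e123
step 2: -503/36*e123
Answer: -503/36*e123


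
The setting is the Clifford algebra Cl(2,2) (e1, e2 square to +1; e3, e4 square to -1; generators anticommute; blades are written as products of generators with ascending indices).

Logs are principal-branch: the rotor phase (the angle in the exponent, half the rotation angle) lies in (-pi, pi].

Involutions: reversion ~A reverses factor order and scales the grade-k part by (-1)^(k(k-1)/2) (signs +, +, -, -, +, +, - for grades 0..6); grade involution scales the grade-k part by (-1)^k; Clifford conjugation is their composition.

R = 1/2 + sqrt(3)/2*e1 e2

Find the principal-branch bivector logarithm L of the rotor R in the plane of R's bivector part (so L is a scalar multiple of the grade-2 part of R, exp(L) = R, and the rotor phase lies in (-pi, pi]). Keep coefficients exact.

The scalar part of R is 1/2, so the principal-branch rotor phase is pinned; divide the bivector part by its sine to get the unit plane — L is the phase times that plane.
Concretely: cos(phase) = 1/2 gives phase = ±pi/3, and since phase/sin(phase) is even the sign is immaterial: L = (phase/sin(phase)) * <R>_2 = (2*sqrt(3)*pi/9) * <R>_2.
Answer: pi/3*e1 e2


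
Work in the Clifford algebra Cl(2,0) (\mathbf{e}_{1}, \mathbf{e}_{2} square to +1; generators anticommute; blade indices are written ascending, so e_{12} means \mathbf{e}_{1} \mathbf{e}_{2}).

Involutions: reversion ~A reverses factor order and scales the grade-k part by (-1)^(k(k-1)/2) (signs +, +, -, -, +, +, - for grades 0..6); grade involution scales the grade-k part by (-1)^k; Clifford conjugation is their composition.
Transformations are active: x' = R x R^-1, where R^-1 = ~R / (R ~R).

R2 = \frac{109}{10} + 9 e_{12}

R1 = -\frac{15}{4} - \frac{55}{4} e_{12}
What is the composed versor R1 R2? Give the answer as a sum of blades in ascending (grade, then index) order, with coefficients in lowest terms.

Distribute over the terms of R1 (each basis-blade product reordered to ascending indices, repeated generators contracted through their squares):
(-\frac{15}{4}) R2 = -\frac{327}{8} - \frac{135}{4} e_{12}
(-\frac{55}{4} e_{12}) R2 = \frac{495}{4} - \frac{1199}{8} e_{12}
Summing the partial products and collecting blades:
Answer: \frac{663}{8} - \frac{1469}{8} e_{12}


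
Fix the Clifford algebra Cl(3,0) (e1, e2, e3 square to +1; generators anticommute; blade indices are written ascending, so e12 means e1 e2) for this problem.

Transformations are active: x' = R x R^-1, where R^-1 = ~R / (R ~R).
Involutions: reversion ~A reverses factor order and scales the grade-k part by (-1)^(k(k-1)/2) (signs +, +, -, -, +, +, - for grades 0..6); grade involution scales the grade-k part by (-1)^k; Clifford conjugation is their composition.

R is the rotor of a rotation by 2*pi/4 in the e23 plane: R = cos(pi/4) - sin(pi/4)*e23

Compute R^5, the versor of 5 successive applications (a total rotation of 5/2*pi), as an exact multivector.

Rotor phase runs at HALF the rotation angle; powers of one rotor simply add phase, so after 5 steps in e23 the phase is 5*pi/4 = 5*pi/4 and R^5 = cos(5*pi/4) - sin(5*pi/4)*e23.
cos(5*pi/4) = -sqrt(2)/2 and sin(5*pi/4) = -sqrt(2)/2, so R^5 = -sqrt(2)/2 + sqrt(2)/2*e23. The net rotation is 1/2*pi (after discarding 1 full turn, each of which contributes a factor -1 to the rotor); the rotor keeps the half-angle phase exactly.
Answer: -sqrt(2)/2 + sqrt(2)/2*e23


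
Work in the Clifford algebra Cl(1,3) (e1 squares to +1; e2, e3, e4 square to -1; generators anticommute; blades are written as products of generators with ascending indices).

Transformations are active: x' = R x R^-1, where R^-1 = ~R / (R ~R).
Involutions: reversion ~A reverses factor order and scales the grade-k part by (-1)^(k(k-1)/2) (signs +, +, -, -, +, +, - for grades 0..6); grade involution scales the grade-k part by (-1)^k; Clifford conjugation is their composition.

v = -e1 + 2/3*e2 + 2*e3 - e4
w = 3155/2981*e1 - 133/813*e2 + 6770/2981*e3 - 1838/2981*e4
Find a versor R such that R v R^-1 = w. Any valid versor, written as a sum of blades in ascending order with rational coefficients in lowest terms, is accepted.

A norm check does it: q(v) = q(w) = -40/9, hence R = v + w = 174/2981*e1 + 409/813*e2 + 12732/2981*e3 - 4819/2981*e4 realises the map — parallel part kept, (v - w)/2 negated, v carried to w.
Answer: 174/2981*e1 + 409/813*e2 + 12732/2981*e3 - 4819/2981*e4


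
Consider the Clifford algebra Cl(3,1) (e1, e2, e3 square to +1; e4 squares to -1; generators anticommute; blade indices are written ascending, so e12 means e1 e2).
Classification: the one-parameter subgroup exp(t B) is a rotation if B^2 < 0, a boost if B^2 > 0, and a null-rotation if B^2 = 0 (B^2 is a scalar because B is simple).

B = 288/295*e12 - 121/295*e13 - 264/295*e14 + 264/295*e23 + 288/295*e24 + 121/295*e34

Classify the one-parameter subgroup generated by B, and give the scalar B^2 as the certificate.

B^2 term by term: the squares give (288/295)^2*(e12)^2 + (-121/295)^2*(e13)^2 + (-264/295)^2*(e14)^2 + (264/295)^2*(e23)^2 + (288/295)^2*(e24)^2 + (121/295)^2*(e34)^2 = 82944/87025*(-1) + 14641/87025*(-1) + 69696/87025*(+1) + 69696/87025*(-1) + 82944/87025*(+1) + 14641/87025*(+1) = 0 (each basis 2-blade squares to minus the product of its generators' squares); cross terms between blades sharing an index anticommute and cancel; the commuting (index-disjoint) pairs give grade-4 terms 2*c*c'*(blade product), which cancel blade by blade — e1234: 69696/87025 + 69696/87025 - 139392/87025 = 0 — confirming B is simple. So B^2 = 0.
Answer: null-rotation, certificate B^2 = 0. Why this suffices: the scalar 0 survives any versor conjugation, so its sign alone determines the class however B is presented.


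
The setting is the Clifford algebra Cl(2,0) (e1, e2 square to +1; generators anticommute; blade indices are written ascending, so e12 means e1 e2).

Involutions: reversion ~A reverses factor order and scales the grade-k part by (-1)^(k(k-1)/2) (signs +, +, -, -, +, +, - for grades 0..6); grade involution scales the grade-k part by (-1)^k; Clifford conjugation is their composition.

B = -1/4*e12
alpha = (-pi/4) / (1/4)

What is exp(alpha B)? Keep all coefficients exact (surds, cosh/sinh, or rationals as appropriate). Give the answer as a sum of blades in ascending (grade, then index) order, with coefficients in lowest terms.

B^2 = (-1/4)^2*(e12)^2 = 1/16*(-1) = -1/16 (a basis 2-blade squares to minus the product of its generators' squares).
B^2 = -1/16 — the negative square puts this in the circular regime; l = 1/4, alpha*l = -pi/4, so exp(alpha B) = cos(-pi/4) + (sin(-pi/4)/(1/4))*B = sqrt(2)/2 + (-2*sqrt(2))*B.
Answer: sqrt(2)/2 + sqrt(2)/2*e12


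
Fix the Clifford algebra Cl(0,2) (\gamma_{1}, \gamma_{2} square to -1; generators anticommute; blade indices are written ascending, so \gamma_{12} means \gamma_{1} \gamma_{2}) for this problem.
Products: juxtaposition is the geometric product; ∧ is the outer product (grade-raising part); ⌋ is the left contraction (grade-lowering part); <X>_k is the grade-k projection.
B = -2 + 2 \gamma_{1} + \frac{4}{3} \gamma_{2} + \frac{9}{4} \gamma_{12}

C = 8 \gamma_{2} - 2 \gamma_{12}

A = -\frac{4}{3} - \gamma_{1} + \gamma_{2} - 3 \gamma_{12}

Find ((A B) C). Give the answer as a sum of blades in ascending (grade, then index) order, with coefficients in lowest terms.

step 1: \frac{121}{12} + \frac{67}{12} \gamma_{1} - \frac{271}{36} \gamma_{2} - \frac{1}{3} \gamma_{12}
step 2: \frac{536}{9} + \frac{319}{18} \gamma_{1} + \frac{551}{6} \gamma_{2} + \frac{49}{2} \gamma_{12}
Answer: \frac{536}{9} + \frac{319}{18} \gamma_{1} + \frac{551}{6} \gamma_{2} + \frac{49}{2} \gamma_{12}


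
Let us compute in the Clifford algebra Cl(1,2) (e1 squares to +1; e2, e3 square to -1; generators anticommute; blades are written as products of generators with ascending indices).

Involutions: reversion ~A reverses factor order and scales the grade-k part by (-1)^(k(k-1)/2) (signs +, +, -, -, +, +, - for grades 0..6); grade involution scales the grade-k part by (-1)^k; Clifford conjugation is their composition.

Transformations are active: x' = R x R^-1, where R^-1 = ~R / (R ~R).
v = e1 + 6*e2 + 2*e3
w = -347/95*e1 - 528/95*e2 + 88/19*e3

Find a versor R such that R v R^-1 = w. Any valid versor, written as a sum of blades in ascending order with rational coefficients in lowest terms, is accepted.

Key observation: q(v) = q(w) = -39 (sandwiches preserve the norm), so R = v + w = -252/95*e1 + 42/95*e2 + 126/19*e3 works whenever it is invertible — the component of v along it is kept and (v - w)/2 reverses, sending v to w.
Answer: -252/95*e1 + 42/95*e2 + 126/19*e3


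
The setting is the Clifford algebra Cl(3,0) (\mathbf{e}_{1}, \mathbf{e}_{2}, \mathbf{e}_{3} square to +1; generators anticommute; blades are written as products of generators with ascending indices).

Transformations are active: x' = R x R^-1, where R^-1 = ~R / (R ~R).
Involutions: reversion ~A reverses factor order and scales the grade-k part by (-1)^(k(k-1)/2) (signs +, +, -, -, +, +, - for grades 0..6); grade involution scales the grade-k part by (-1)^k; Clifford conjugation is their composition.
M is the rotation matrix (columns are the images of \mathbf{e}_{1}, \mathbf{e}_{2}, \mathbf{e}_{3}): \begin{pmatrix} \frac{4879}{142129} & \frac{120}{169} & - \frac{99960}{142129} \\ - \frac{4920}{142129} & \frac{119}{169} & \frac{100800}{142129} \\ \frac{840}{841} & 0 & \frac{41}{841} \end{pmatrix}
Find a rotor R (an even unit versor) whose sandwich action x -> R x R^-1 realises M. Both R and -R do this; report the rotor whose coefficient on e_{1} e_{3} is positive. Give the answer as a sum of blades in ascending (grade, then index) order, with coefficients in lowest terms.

Method: write R = a + b12*e_{1} e_{2} + b13*e_{1} e_{3} + b23*e_{2} e_{3} with a^2 + b12^2 + b13^2 + b23^2 = 1 (so R^-1 = ~R). Expanding the columns R e_j ~R gives tr M = 4a^2 - 1 and, from the antisymmetric part, M21 - M12 = -4a*b12, M13 - M31 = 4a*b13, M32 - M23 = -4a*b23.
Here tr M = \frac{111887}{142129}, so a^2 = (1 + tr M)/4 = \frac{63504}{142129} and a = ±\frac{252}{377}. Taking a = \frac{252}{377}: M21 - M12 = -\frac{105840}{142129}, M13 - M31 = -\frac{241920}{142129}, M32 - M23 = -\frac{100800}{142129}, giving b12 = \frac{105}{377}, b13 = -\frac{240}{377}, b23 = \frac{100}{377}, i.e. R = \frac{252}{377} + \frac{105}{377} e_{1} e_{2} - \frac{240}{377} e_{1} e_{3} + \frac{100}{377} e_{2} e_{3}.
Its e_{1} e_{3} coefficient is negative, so report the other preimage -R.
Answer: -\frac{252}{377} - \frac{105}{377} e_{1} e_{2} + \frac{240}{377} e_{1} e_{3} - \frac{100}{377} e_{2} e_{3}. Uniqueness: Spin(3) -> SO(3) maps R and -R to the same rotation of trace \frac{111887}{142129}; fixing the sign of the e_{1} e_{3} coefficient removes the ambiguity.


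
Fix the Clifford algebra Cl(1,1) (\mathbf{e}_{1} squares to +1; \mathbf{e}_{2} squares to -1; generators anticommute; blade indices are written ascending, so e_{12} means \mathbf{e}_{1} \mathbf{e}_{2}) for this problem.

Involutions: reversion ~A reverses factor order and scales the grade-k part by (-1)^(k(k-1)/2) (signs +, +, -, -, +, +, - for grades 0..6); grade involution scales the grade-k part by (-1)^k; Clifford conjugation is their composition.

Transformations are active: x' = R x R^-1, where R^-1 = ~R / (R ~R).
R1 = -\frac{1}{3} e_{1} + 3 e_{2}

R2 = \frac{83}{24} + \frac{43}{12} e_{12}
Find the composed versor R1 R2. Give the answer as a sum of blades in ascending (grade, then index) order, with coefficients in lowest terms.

Distribute over the terms of R1 (each basis-blade product reordered to ascending indices, repeated generators contracted through their squares):
(-\frac{1}{3} e_{1}) R2 = -\frac{83}{72} e_{1} - \frac{43}{36} e_{2}
(3 e_{2}) R2 = \frac{43}{4} e_{1} + \frac{83}{8} e_{2}
Summing the partial products and collecting blades:
Answer: \frac{691}{72} e_{1} + \frac{661}{72} e_{2}


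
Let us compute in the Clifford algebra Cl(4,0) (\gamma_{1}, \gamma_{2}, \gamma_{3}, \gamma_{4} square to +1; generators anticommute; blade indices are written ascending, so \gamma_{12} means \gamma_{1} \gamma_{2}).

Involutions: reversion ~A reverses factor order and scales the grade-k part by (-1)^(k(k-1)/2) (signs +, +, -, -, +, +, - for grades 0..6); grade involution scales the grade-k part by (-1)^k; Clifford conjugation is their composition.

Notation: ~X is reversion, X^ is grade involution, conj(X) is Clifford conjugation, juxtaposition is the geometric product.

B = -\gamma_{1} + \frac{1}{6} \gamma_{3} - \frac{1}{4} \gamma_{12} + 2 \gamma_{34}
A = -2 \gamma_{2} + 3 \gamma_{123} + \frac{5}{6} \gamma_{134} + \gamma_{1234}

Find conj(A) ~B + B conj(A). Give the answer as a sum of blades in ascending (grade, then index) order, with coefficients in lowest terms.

first term: \frac{7}{6} \gamma_{1} - \frac{3}{4} \gamma_{3} + \frac{9}{2} \gamma_{12} - \frac{5}{36} \gamma_{14} - \frac{8}{3} \gamma_{23} - \frac{13}{12} \gamma_{34} - \frac{37}{6} \gamma_{124} - \frac{67}{24} \gamma_{234}
second term: -\frac{13}{6} \gamma_{1} + \frac{3}{4} \gamma_{3} - \frac{7}{2} \gamma_{12} - \frac{5}{36} \gamma_{14} - \frac{10}{3} \gamma_{23} - \frac{7}{12} \gamma_{34} - \frac{35}{6} \gamma_{124} + \frac{77}{24} \gamma_{234}
Answer: -\gamma_{1} + \gamma_{12} - \frac{5}{18} \gamma_{14} - 6 \gamma_{23} - \frac{5}{3} \gamma_{34} - 12 \gamma_{124} + \frac{5}{12} \gamma_{234}


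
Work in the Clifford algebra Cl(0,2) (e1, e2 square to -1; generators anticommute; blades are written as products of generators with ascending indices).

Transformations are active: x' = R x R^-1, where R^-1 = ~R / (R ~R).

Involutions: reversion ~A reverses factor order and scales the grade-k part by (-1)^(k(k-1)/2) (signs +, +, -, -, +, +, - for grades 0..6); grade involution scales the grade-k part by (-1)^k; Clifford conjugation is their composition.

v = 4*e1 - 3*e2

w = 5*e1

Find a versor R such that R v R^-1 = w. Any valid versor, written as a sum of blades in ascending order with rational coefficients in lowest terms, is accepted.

Equal squares first: v^2 = w^2 = -25. Then v + w = 9*e1 - 3*e2 is a versor taking v to w, provided it is invertible.
Answer: 9*e1 - 3*e2


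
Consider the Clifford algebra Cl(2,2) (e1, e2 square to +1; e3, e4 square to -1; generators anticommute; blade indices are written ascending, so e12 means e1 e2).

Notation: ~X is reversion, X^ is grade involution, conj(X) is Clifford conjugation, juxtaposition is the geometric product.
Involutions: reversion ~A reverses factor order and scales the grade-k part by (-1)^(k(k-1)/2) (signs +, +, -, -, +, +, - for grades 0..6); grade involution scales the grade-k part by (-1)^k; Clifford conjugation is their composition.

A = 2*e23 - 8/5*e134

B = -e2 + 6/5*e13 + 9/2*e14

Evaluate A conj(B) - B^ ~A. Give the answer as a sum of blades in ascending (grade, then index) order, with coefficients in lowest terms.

first term: -46/5*e3 + 48/25*e4 + 12/5*e12 - 53/5*e1234
second term: -46/5*e3 + 48/25*e4 - 12/5*e12 - 53/5*e1234
Answer: 24/5*e12


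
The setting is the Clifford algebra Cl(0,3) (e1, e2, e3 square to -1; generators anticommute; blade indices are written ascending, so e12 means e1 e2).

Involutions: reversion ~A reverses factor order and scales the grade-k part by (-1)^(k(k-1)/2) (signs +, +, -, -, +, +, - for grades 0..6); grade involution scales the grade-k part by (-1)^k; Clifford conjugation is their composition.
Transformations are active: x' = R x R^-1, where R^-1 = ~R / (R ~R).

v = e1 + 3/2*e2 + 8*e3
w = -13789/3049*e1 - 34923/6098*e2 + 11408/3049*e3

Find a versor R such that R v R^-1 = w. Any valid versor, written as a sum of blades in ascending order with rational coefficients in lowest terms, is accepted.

Construction: equal norms (both -269/4) license R = v + w = -10740/3049*e1 - 12888/3049*e2 + 35800/3049*e3 — nothing changes along that direction, while (v - w)/2 changes sign, so v maps onto w.
Answer: -10740/3049*e1 - 12888/3049*e2 + 35800/3049*e3


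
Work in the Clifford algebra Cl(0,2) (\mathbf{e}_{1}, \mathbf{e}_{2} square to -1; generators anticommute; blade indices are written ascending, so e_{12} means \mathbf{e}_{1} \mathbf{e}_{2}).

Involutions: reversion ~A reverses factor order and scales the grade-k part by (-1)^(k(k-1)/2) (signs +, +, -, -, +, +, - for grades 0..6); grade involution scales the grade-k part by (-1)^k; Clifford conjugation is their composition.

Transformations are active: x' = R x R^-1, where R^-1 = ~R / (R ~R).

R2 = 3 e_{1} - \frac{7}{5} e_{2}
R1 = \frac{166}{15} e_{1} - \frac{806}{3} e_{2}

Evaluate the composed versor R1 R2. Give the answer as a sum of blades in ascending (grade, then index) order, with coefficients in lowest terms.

Distribute over the terms of R1 (each basis-blade product reordered to ascending indices, repeated generators contracted through their squares):
(\frac{166}{15} e_{1}) R2 = -\frac{166}{5} - \frac{1162}{75} e_{12}
(-\frac{806}{3} e_{2}) R2 = -\frac{5642}{15} + 806 e_{12}
Summing the partial products and collecting blades:
Answer: -\frac{1228}{3} + \frac{59288}{75} e_{12}


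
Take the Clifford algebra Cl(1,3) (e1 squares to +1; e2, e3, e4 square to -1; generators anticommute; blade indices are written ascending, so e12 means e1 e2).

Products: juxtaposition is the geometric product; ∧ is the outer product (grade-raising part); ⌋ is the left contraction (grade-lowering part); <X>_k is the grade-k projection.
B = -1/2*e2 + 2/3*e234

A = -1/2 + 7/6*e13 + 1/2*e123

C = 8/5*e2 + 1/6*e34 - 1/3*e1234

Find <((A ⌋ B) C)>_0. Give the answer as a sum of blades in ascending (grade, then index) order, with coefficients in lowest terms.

step 1: 1/4*e2 - 1/3*e234
step 2: -2/5 - 1/9*e1 + 1/18*e2 + 8/15*e34 - 1/12*e134 + 1/24*e234
step 3: -2/5
Answer: -2/5


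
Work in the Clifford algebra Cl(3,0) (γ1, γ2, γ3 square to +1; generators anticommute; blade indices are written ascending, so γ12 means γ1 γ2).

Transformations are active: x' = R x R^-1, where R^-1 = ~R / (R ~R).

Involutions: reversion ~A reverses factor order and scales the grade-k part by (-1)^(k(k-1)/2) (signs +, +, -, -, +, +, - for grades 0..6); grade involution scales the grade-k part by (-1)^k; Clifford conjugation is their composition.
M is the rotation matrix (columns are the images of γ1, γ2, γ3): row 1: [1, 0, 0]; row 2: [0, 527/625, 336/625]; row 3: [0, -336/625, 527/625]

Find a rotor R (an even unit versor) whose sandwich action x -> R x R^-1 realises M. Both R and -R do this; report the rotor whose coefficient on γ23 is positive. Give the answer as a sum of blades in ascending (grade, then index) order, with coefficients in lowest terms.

Method: write R = a + b12*γ12 + b13*γ13 + b23*γ23 with a^2 + b12^2 + b13^2 + b23^2 = 1 (so R^-1 = ~R). Expanding the columns R e_j ~R gives tr M = 4a^2 - 1 and, from the antisymmetric part, M21 - M12 = -4a*b12, M13 - M31 = 4a*b13, M32 - M23 = -4a*b23.
Here tr M = 1679/625, so a^2 = (1 + tr M)/4 = 576/625 and a = ±24/25. Taking a = 24/25: M21 - M12 = 0, M13 - M31 = 0, M32 - M23 = -672/625, giving b12 = 0, b13 = 0, b23 = 7/25, i.e. R = 24/25 + 7/25*γ23.
Its γ23 coefficient is already positive.
Answer: 24/25 + 7/25*γ23. Uniqueness: Spin(3) -> SO(3) maps R and -R to the same rotation of trace 1679/625; fixing the sign of the γ23 coefficient removes the ambiguity.


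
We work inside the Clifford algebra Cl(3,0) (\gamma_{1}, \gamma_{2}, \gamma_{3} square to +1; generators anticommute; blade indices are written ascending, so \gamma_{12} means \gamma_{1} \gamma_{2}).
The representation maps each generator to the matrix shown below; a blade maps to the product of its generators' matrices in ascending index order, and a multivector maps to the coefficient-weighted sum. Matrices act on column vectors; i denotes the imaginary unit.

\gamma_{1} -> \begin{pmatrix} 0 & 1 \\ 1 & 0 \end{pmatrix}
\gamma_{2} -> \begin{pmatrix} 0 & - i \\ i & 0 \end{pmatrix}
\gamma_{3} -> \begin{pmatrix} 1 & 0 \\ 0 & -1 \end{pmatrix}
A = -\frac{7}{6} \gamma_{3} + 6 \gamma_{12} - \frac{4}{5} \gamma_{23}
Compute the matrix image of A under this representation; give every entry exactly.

Bivector images (products of the table entries): rho(\gamma_{12}) = rho(\gamma_{1})rho(\gamma_{2}) = \begin{pmatrix} i & 0 \\ 0 & - i \end{pmatrix}; rho(\gamma_{23}) = rho(\gamma_{2})rho(\gamma_{3}) = \begin{pmatrix} 0 & i \\ i & 0 \end{pmatrix}.
M = (-\frac{7}{6})*rho(\gamma_{3}) + (6)*rho(\gamma_{12}) + (-\frac{4}{5})*rho(\gamma_{23}), summed entrywise:
Answer: \begin{pmatrix} - \frac{7}{6} + 6 i & - \frac{4 i}{5} \\ - \frac{4 i}{5} & \frac{7}{6} - 6 i \end{pmatrix}


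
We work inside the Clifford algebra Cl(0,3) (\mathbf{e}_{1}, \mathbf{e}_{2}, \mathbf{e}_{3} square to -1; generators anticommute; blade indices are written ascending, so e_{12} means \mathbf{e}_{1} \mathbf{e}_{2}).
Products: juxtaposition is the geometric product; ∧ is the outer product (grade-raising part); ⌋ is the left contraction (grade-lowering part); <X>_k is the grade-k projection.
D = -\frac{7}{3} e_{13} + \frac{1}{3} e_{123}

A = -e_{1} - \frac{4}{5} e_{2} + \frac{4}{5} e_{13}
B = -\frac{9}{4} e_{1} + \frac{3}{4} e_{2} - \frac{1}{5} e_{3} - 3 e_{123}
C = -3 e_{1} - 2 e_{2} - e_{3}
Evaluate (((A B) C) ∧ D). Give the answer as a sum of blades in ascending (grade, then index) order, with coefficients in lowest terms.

step 1: -\frac{33}{20} + \frac{4}{25} e_{1} - \frac{12}{5} e_{2} - \frac{9}{5} e_{3} - \frac{51}{20} e_{12} + \frac{13}{5} e_{13} - \frac{71}{25} e_{23} - \frac{3}{5} e_{123}
step 2: -\frac{153}{25} + \frac{49}{20} e_{1} + \frac{811}{100} e_{2} - \frac{47}{100} e_{3} - \frac{203}{25} e_{12} - \frac{109}{25} e_{13} - 3 e_{23} + \frac{1627}{100} e_{123}
step 3: \frac{357}{25} e_{13} + \frac{1013}{60} e_{123}
Answer: \frac{357}{25} e_{13} + \frac{1013}{60} e_{123}


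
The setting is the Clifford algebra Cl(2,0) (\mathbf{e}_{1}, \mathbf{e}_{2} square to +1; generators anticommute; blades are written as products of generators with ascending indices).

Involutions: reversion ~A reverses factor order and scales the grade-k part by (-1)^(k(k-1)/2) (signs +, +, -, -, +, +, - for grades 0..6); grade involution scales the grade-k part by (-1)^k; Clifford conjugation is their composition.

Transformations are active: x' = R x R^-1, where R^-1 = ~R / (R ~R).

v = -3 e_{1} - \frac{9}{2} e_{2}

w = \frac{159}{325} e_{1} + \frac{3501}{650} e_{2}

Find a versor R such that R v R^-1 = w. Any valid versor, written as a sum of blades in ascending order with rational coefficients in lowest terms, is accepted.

Why this works: both vectors square to \frac{117}{4}, so q(v) = q(w) and R = v + w = -\frac{816}{325} e_{1} + \frac{288}{325} e_{2} carries v to w — its own direction survives, the complement (v - w)/2 flips.
Answer: -\frac{816}{325} e_{1} + \frac{288}{325} e_{2}


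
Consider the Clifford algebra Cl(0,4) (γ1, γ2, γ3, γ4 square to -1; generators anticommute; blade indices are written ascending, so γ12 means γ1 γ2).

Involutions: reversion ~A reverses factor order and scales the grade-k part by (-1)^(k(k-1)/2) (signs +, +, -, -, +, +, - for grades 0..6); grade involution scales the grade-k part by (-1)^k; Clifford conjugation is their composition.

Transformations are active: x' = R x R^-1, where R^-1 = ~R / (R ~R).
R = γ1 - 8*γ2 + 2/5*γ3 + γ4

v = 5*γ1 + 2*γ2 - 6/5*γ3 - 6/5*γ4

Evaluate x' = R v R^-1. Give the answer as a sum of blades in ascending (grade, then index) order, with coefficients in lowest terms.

~R = γ1 - 8*γ2 + 2/5*γ3 + γ4, and R ~R = -1654/25, so R^-1 = ~R / (-1654/25).
R v = 317/25 + 42*γ12 - 16/5*γ13 - 31/5*γ14 + 44/5*γ23 + 38/5*γ24 + 18/25*γ34
Answer: -4452/827*γ1 + 882/827*γ2 + 4328/4135*γ3 + 3377/4135*γ4


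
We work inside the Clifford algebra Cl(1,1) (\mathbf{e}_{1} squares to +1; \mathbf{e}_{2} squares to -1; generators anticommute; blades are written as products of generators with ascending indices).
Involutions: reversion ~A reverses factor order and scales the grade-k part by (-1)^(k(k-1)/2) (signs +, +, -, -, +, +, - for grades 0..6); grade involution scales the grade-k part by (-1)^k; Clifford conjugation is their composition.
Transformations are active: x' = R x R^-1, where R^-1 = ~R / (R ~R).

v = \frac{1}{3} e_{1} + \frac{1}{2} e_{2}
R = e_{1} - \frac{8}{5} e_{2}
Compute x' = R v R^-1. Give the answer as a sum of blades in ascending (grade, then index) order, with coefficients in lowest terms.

~R = e_{1} - \frac{8}{5} e_{2}, and R ~R = -\frac{39}{25}, so R^-1 = ~R / (-\frac{39}{25}).
R v = \frac{17}{15} + \frac{31}{30} e_{1} e_{2}
Answer: -\frac{209}{117} e_{1} + \frac{427}{234} e_{2}


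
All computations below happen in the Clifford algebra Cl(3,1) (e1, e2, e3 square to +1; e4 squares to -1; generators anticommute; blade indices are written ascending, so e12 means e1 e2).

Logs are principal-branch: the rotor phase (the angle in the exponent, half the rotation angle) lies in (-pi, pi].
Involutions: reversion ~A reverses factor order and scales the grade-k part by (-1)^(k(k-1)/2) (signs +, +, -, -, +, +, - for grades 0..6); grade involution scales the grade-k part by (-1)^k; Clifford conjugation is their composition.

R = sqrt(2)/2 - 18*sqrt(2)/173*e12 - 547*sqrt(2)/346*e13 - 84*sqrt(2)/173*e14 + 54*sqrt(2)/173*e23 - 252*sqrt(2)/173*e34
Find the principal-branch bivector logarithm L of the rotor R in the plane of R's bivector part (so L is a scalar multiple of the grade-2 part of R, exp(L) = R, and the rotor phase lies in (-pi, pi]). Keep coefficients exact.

The scalar part of R is sqrt(2)/2, which pins the rotor phase on the principal branch; dividing the bivector part by the sine of that phase recovers the unit plane, and L is the phase times that plane.
Concretely: cos(phase) = sqrt(2)/2 gives phase = ±pi/4, and since phase/sin(phase) is even the sign is immaterial: L = (phase/sin(phase)) * <R>_2 = (sqrt(2)*pi/4) * <R>_2.
Answer: -9*pi/173*e12 - 547*pi/692*e13 - 42*pi/173*e14 + 27*pi/173*e23 - 126*pi/173*e34


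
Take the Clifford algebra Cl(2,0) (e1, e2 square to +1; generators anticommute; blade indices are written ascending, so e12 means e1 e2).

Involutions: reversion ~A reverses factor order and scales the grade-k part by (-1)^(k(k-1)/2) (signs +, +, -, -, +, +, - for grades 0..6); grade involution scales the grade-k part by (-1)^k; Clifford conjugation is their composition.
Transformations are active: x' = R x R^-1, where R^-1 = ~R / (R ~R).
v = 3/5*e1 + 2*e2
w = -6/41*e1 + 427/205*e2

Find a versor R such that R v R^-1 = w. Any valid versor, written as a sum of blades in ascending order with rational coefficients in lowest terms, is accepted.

Sketch: the shared square 109/25 makes R = v + w = 93/205*e1 + 837/205*e2 the natural versor; its sandwich fixes that direction, negates (v - w)/2, and sends v to w.
Answer: 93/205*e1 + 837/205*e2


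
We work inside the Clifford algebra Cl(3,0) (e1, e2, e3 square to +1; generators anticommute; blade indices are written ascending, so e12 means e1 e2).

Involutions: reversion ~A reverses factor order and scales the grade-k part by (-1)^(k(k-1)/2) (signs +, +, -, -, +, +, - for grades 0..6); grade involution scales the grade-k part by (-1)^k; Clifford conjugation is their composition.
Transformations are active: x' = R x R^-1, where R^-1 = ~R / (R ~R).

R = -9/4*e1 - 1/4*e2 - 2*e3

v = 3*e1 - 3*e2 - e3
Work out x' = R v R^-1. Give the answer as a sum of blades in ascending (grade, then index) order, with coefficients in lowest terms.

~R = -9/4*e1 - 1/4*e2 - 2*e3, and R ~R = 73/8, so R^-1 = ~R / (73/8).
R v = -4 + 15/2*e12 + 33/4*e13 - 23/4*e23
Answer: -75/73*e1 + 235/73*e2 + 201/73*e3


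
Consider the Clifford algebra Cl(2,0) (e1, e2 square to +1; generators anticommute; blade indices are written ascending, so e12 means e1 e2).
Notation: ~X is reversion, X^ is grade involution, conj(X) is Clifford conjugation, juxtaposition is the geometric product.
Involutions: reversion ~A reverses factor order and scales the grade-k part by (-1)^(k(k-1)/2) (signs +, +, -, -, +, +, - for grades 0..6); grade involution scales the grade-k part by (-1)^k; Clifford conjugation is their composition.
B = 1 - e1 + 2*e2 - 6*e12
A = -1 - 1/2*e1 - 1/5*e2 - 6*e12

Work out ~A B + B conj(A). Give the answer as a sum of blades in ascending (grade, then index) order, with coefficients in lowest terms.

first term: 351/10 + 113/10*e1 + 34/5*e2 + 54/5*e12
second term: 349/10 - 117/10*e1 - 24/5*e2 + 54/5*e12
Answer: 70 - 2/5*e1 + 2*e2 + 108/5*e12


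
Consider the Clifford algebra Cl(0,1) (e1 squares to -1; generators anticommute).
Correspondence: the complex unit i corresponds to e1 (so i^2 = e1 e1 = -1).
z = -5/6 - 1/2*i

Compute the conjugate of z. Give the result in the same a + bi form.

In blades: z = -5/6 - 1/2*e1.
Conjugation here is Clifford conjugation: the scalar is fixed and the grade-1 and grade-2 blades all flip sign, giving -5/6 + 1/2*e1; translating back:
Answer: -5/6 + 1/2*i


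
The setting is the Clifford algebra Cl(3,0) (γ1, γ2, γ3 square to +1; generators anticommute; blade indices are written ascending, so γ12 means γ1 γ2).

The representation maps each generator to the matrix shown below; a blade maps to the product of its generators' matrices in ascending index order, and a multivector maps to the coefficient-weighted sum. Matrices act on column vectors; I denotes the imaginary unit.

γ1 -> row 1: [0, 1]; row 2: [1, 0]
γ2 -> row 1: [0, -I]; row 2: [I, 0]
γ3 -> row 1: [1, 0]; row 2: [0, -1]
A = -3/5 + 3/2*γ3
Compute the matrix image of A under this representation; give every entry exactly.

M = (-3/5)*1 + (3/2)*rho(γ3), summed entrywise (1 is the identity matrix):
Answer: row 1: [9/10, 0]; row 2: [0, -21/10]


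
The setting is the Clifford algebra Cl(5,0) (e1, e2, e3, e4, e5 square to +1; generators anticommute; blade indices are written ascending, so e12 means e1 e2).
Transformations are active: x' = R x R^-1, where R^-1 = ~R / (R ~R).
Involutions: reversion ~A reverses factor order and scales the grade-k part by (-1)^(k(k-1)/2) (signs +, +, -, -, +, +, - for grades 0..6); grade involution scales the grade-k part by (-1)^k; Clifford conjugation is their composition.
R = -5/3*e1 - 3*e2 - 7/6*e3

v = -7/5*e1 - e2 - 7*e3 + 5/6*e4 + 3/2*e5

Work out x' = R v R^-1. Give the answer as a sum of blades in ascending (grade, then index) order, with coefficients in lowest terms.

~R = -5/3*e1 - 3*e2 - 7/6*e3, and R ~R = 473/36, so R^-1 = ~R / (473/36).
R v = 27/2 - 38/15*e12 + 301/30*e13 - 25/18*e14 - 5/2*e15 + 119/6*e23 - 5/2*e24 - 9/2*e25 - 35/36*e34 - 7/4*e35
Answer: -4789/2365*e1 - 2443/473*e2 + 2177/473*e3 - 5/6*e4 - 3/2*e5


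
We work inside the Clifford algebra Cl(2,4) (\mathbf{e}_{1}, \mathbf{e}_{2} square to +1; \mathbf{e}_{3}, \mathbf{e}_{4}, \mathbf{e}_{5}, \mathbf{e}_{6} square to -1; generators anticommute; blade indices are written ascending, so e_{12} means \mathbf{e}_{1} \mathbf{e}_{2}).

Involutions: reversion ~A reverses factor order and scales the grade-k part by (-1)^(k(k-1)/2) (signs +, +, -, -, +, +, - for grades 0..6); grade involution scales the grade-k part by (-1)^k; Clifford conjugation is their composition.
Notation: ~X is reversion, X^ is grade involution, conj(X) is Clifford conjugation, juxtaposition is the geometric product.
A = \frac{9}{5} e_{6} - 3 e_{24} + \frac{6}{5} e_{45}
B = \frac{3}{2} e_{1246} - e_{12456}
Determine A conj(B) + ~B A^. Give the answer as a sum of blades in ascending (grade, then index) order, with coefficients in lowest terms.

first term: -\frac{9}{2} e_{16} + \frac{27}{10} e_{124} - \frac{6}{5} e_{126} - 3 e_{156} - \frac{9}{5} e_{1245} + \frac{9}{5} e_{1256}
second term: -\frac{9}{2} e_{16} + \frac{27}{10} e_{124} + \frac{6}{5} e_{126} + 3 e_{156} - \frac{9}{5} e_{1245} - \frac{9}{5} e_{1256}
Answer: -9 e_{16} + \frac{27}{5} e_{124} - \frac{18}{5} e_{1245}


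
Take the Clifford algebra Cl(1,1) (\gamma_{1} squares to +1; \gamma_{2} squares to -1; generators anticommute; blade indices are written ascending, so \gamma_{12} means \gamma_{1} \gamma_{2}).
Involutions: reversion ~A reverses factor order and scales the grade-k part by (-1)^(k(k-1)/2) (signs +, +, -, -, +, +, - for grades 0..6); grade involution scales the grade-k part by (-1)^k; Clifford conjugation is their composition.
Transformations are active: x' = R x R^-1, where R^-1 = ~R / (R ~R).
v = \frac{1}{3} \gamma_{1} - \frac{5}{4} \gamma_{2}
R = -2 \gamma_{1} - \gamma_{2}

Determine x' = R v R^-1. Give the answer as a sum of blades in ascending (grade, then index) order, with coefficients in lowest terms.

~R = -2 \gamma_{1} - \gamma_{2}, and R ~R = 3, so R^-1 = ~R / (3).
R v = -\frac{23}{12} + \frac{17}{6} \gamma_{12}
Answer: \frac{20}{9} \gamma_{1} + \frac{91}{36} \gamma_{2}


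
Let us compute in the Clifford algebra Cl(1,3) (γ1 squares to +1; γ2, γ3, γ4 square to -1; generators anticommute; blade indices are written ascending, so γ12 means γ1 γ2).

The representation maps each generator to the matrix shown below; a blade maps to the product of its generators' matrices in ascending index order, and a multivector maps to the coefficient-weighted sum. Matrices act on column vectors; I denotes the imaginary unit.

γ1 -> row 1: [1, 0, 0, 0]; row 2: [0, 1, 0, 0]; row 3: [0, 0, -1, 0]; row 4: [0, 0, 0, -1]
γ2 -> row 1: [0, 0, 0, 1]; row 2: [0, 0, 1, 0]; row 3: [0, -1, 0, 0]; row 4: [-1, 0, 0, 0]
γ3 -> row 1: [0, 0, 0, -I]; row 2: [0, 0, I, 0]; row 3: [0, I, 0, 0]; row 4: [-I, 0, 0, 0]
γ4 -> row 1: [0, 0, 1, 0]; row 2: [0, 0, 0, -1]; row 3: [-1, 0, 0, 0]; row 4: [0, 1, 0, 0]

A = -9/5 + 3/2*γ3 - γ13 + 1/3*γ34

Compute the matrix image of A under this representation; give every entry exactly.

Bivector images (products of the table entries): rho(γ13) = rho(γ1)rho(γ3) = row 1: [0, 0, 0, -I]; row 2: [0, 0, I, 0]; row 3: [0, -I, 0, 0]; row 4: [I, 0, 0, 0]; rho(γ34) = rho(γ3)rho(γ4) = row 1: [0, -I, 0, 0]; row 2: [-I, 0, 0, 0]; row 3: [0, 0, 0, -I]; row 4: [0, 0, -I, 0].
M = (-9/5)*1 + (3/2)*rho(γ3) + (-1)*rho(γ13) + (1/3)*rho(γ34), summed entrywise (1 is the identity matrix):
Answer: row 1: [-9/5, -I/3, 0, -I/2]; row 2: [-I/3, -9/5, I/2, 0]; row 3: [0, 5*I/2, -9/5, -I/3]; row 4: [-5*I/2, 0, -I/3, -9/5]
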